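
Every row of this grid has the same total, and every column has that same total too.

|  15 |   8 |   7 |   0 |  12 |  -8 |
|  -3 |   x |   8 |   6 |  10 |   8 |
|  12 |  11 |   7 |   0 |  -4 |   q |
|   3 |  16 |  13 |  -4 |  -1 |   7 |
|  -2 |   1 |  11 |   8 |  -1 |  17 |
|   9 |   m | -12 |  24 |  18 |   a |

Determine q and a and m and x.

q = 8, a = 2, m = -7, x = 5

Rows 1 and 4 both sum to 34, so that's the common total.
The known cells in row 2 total 29, leaving 34 − 29 = 5 for the blank.
The known cells in row 3 total 26, leaving 34 − 26 = 8 for the blank.
The known cells in column 2 total 41, leaving 34 − 41 = -7 for the blank.
The known cells in row 6 total 32, leaving 34 − 32 = 2 for the blank.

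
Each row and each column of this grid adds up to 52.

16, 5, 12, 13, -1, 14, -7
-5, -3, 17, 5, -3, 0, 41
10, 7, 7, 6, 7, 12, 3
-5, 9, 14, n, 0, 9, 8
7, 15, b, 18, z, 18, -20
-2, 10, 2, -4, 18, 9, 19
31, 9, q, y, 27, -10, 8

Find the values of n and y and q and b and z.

n = 17, y = -3, q = -10, b = 10, z = 4

The known cells in column 5 total 48, leaving 52 − 48 = 4 for the blank.
The known cells in row 5 total 42, leaving 52 − 42 = 10 for the blank.
The known cells in column 3 total 62, leaving 52 − 62 = -10 for the blank.
The known cells in row 4 total 35, leaving 52 − 35 = 17 for the blank.
The known cells in row 7 total 55, leaving 52 − 55 = -3 for the blank.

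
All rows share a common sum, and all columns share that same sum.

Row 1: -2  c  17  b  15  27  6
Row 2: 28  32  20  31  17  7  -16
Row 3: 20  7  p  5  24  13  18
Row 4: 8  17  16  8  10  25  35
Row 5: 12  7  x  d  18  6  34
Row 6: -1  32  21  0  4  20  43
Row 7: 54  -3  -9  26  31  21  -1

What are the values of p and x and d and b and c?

Rows 2 and 4 both sum to 119, so that's the common total.
Column 2: 32 + 7 + 17 + 7 + 32 − 3 = 92, so its missing entry is 119 − 92 = 27.
Row 1: -2 + 27 + 17 + 15 + 27 + 6 = 90, so its missing entry is 119 − 90 = 29.
Column 4: 29 + 31 + 5 + 8 + 0 + 26 = 99, so its missing entry is 119 − 99 = 20.
Row 5: 12 + 7 + 20 + 18 + 6 + 34 = 97, so its missing entry is 119 − 97 = 22.
Row 3: 20 + 7 + 5 + 24 + 13 + 18 = 87, so its missing entry is 119 − 87 = 32.

p = 32, x = 22, d = 20, b = 29, c = 27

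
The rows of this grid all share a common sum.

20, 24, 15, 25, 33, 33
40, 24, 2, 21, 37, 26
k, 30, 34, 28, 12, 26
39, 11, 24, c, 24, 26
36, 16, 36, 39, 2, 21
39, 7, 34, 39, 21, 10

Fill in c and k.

Rows 2 and 5 both add up to 150, so every row sums to 150.
Row 4: 39 + 11 + 24 + 24 + 26 = 124, so the missing entry is 150 − 124 = 26.
Row 3: 30 + 34 + 28 + 12 + 26 = 130, so the missing entry is 150 − 130 = 20.

c = 26, k = 20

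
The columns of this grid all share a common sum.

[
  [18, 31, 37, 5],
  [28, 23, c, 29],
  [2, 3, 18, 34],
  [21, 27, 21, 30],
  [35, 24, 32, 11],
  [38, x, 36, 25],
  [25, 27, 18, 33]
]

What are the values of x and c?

The complete columns each total 167.
Column 2 is missing 167 − 135 = 32 (since 31 + 23 + 3 + 27 + 24 + 27 = 135).
Column 3 is missing 167 − 162 = 5 (since 37 + 18 + 21 + 32 + 36 + 18 = 162).

x = 32, c = 5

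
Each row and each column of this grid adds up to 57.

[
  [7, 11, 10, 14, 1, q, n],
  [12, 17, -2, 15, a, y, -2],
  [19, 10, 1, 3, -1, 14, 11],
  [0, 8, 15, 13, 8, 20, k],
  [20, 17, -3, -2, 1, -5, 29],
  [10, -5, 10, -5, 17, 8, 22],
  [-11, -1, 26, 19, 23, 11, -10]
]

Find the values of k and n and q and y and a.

Column 5: 1 − 1 + 8 + 1 + 17 + 23 = 49, so its missing entry is 57 − 49 = 8.
Row 2: 12 + 17 − 2 + 15 + 8 − 2 = 48, so its missing entry is 57 − 48 = 9.
Column 6: 9 + 14 + 20 − 5 + 8 + 11 = 57, so its missing entry is 57 − 57 = 0.
Row 1: 7 + 11 + 10 + 14 + 1 + 0 = 43, so its missing entry is 57 − 43 = 14.
Row 4: 0 + 8 + 15 + 13 + 8 + 20 = 64, so its missing entry is 57 − 64 = -7.

k = -7, n = 14, q = 0, y = 9, a = 8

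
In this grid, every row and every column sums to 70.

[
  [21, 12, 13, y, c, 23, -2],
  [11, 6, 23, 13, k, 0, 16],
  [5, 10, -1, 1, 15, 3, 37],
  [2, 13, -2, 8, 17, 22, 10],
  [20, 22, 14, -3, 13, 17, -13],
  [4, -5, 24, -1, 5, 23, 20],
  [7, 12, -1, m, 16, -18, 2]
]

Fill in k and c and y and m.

Row 2 has 11 + 6 + 23 + 13 + 0 + 16 = 69; the blank must be 70 − 69 = 1.
Column 5 has 1 + 15 + 17 + 13 + 5 + 16 = 67; the blank must be 70 − 67 = 3.
Row 1 has 21 + 12 + 13 + 3 + 23 − 2 = 70; the blank must be 70 − 70 = 0.
Row 7 has 7 + 12 − 1 + 16 − 18 + 2 = 18; the blank must be 70 − 18 = 52.

k = 1, c = 3, y = 0, m = 52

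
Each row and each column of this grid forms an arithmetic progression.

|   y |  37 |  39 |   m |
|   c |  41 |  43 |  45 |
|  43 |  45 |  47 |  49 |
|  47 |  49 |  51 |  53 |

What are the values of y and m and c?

y = 35, m = 41, c = 39

Along each row the entries change by 2 per step; down each column they change by 4.
Row 1: from 37 at column 2, stepping by 2 to column 1 gives 35.
Row 1: from 37 at column 2, stepping by 2 to column 4 gives 41.
Row 2: from 41 at column 2, stepping by 2 to column 1 gives 39.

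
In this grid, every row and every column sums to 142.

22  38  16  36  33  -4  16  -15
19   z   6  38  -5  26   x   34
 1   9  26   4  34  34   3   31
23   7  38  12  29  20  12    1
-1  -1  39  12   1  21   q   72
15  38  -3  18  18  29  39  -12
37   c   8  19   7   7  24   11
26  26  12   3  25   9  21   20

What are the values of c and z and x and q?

Row 7 has 37 + 8 + 19 + 7 + 7 + 24 + 11 = 113; the blank must be 142 − 113 = 29.
Column 2 has 38 + 9 + 7 − 1 + 38 + 29 + 26 = 146; the blank must be 142 − 146 = -4.
Row 5 has -1 − 1 + 39 + 12 + 1 + 21 + 72 = 143; the blank must be 142 − 143 = -1.
Row 2 has 19 − 4 + 6 + 38 − 5 + 26 + 34 = 114; the blank must be 142 − 114 = 28.

c = 29, z = -4, x = 28, q = -1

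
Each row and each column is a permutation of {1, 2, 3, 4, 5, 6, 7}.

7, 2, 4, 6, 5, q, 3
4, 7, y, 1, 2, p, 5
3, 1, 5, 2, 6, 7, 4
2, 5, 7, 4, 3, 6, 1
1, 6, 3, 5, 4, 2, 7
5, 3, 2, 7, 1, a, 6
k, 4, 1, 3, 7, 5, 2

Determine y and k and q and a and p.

For row 2, column 3: column 3 already has {1, 2, 3, 4, 5, 7}; that leaves 6.
At (row 6, col 6): row 6 already has {1, 2, 3, 5, 6, 7}, so the value is 4.
Cell (2,6): row 2 already has {1, 2, 4, 5, 6, 7} → 3.
Cell (1,6): row 1 already has {2, 3, 4, 5, 6, 7} → 1.
Cell (7,1): row 7 already has {1, 2, 3, 4, 5, 7} → 6.

y = 6, k = 6, q = 1, a = 4, p = 3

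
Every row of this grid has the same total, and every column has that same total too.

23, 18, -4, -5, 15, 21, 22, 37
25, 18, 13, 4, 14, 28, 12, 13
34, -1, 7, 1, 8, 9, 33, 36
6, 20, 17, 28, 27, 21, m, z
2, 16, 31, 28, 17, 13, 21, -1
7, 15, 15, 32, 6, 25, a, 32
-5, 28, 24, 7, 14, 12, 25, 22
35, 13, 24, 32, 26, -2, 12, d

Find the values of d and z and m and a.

d = -13, z = 1, m = 7, a = -5

Rows 1 and 2 both sum to 127, so that's the common total.
Row 6 has 7 + 15 + 15 + 32 + 6 + 25 + 32 = 132; the blank must be 127 − 132 = -5.
Row 8 has 35 + 13 + 24 + 32 + 26 − 2 + 12 = 140; the blank must be 127 − 140 = -13.
Column 8 has 37 + 13 + 36 − 1 + 32 + 22 − 13 = 126; the blank must be 127 − 126 = 1.
Row 4 has 6 + 20 + 17 + 28 + 27 + 21 + 1 = 120; the blank must be 127 − 120 = 7.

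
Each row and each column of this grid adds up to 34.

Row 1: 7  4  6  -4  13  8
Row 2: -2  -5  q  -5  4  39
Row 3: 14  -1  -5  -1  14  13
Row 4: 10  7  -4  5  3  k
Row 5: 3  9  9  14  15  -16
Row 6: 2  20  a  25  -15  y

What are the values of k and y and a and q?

k = 13, y = -23, a = 25, q = 3

Row 2 has -2 − 5 − 5 + 4 + 39 = 31; the blank must be 34 − 31 = 3.
Row 4 has 10 + 7 − 4 + 5 + 3 = 21; the blank must be 34 − 21 = 13.
Column 6 has 8 + 39 + 13 + 13 − 16 = 57; the blank must be 34 − 57 = -23.
Row 6 has 2 + 20 + 25 − 15 − 23 = 9; the blank must be 34 − 9 = 25.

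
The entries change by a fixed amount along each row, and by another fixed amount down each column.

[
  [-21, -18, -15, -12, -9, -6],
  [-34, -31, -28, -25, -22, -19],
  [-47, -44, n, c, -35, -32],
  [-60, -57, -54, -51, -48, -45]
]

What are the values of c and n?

Along each row the entries change by 3 per step; down each column they change by -13.
Row 3: from -47 at column 1, stepping by 3 to column 4 gives -38.
Row 3: from -47 at column 1, stepping by 3 to column 3 gives -41.

c = -38, n = -41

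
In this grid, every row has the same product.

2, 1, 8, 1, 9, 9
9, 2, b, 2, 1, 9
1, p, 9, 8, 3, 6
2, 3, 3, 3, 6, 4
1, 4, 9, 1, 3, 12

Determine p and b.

Rows 4 and 5 each multiply to 1296, so every row has product 1296.
Row 3: 1×9×8×3×6 = 1296, so the missing entry is 1296 ÷ 1296 = 1.
Row 2: 9×2×2×1×9 = 324, so the missing entry is 1296 ÷ 324 = 4.

p = 1, b = 4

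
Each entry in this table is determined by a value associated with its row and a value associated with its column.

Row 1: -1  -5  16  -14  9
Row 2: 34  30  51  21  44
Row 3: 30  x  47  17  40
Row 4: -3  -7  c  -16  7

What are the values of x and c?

x = 26, c = 14

The difference between any two rows is the same in every column — this is an addition table with the headers hidden.
Row 3 minus row 1 is 30 − (-1) = 31, so its entry in column 2 is -5 + 31 = 26.
Row 4 minus row 1 is -3 − (-1) = -2, so its entry in column 3 is 16 + (-2) = 14.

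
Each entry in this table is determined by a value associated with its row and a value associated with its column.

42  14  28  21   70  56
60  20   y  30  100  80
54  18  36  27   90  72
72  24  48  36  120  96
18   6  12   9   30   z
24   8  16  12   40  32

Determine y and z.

Each row is a constant multiple of every other row — this is a multiplication table with the headers hidden.
Row 2 is 60/42 = 10/7 times row 1, so its entry in column 3 is 28 × 10/7 = 40.
Row 5 is 18/42 = 3/7 times row 1, so its entry in column 6 is 56 × 3/7 = 24.

y = 40, z = 24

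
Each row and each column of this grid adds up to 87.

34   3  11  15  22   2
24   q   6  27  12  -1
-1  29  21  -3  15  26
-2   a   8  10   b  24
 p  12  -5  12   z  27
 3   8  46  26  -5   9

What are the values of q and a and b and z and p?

q = 19, a = 16, b = 31, z = 12, p = 29

The known cells in column 1 total 58, leaving 87 − 58 = 29 for the blank.
The known cells in row 5 total 75, leaving 87 − 75 = 12 for the blank.
The known cells in column 5 total 56, leaving 87 − 56 = 31 for the blank.
The known cells in row 4 total 71, leaving 87 − 71 = 16 for the blank.
The known cells in row 2 total 68, leaving 87 − 68 = 19 for the blank.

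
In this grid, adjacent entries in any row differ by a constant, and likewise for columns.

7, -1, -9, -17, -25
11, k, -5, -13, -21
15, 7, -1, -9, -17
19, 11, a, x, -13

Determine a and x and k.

a = 3, x = -5, k = 3

Along each row the entries change by -8 per step; down each column they change by 4.
Row 4: from 19 at column 1, stepping by -8 to column 3 gives 3.
Row 4: from 19 at column 1, stepping by -8 to column 4 gives -5.
Row 2: from 11 at column 1, stepping by -8 to column 2 gives 3.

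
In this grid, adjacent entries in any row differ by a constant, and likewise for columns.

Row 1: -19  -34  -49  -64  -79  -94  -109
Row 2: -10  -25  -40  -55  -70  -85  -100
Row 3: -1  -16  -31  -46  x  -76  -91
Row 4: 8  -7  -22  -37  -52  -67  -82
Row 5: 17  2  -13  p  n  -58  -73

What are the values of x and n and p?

x = -61, n = -43, p = -28

Along each row the entries change by -15 per step; down each column they change by 9.
Row 3: from -1 at column 1, stepping by -15 to column 5 gives -61.
Row 5: from 17 at column 1, stepping by -15 to column 5 gives -43.
Row 5: from 17 at column 1, stepping by -15 to column 4 gives -28.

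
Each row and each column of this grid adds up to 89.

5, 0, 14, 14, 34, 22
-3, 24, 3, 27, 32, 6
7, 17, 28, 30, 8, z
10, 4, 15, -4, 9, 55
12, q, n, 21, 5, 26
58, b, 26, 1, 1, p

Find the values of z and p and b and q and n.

z = -1, p = -19, b = 22, q = 22, n = 3

The known cells in column 3 total 86, leaving 89 − 86 = 3 for the blank.
The known cells in row 3 total 90, leaving 89 − 90 = -1 for the blank.
The known cells in column 6 total 108, leaving 89 − 108 = -19 for the blank.
The known cells in row 6 total 67, leaving 89 − 67 = 22 for the blank.
The known cells in row 5 total 67, leaving 89 − 67 = 22 for the blank.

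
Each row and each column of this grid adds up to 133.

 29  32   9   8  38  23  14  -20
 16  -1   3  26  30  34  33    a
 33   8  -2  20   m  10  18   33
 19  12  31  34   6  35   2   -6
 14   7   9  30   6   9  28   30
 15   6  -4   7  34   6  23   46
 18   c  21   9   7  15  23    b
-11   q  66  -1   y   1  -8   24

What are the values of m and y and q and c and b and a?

Row 3: 33 + 8 − 2 + 20 + 10 + 18 + 33 = 120, so its missing entry is 133 − 120 = 13.
Column 5: 38 + 30 + 13 + 6 + 6 + 34 + 7 = 134, so its missing entry is 133 − 134 = -1.
Row 8: -11 + 66 − 1 − 1 + 1 − 8 + 24 = 70, so its missing entry is 133 − 70 = 63.
Column 2: 32 − 1 + 8 + 12 + 7 + 6 + 63 = 127, so its missing entry is 133 − 127 = 6.
Row 7: 18 + 6 + 21 + 9 + 7 + 15 + 23 = 99, so its missing entry is 133 − 99 = 34.
Row 2: 16 − 1 + 3 + 26 + 30 + 34 + 33 = 141, so its missing entry is 133 − 141 = -8.

m = 13, y = -1, q = 63, c = 6, b = 34, a = -8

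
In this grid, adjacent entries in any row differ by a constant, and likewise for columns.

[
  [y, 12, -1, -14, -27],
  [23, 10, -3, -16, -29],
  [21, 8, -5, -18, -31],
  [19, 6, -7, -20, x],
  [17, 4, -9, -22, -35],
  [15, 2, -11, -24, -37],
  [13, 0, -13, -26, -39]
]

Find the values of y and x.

Along each row the entries change by -13 per step; down each column they change by -2.
Row 1: from 12 at column 2, stepping by -13 to column 1 gives 25.
Row 4: from 19 at column 1, stepping by -13 to column 5 gives -33.

y = 25, x = -33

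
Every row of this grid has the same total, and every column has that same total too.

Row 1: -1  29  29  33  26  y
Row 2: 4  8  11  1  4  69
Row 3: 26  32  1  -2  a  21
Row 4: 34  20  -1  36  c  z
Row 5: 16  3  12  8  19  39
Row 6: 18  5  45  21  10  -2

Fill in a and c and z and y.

a = 19, c = 19, z = -11, y = -19

Rows 2 and 5 both sum to 97, so that's the common total.
The known cells in row 3 total 78, leaving 97 − 78 = 19 for the blank.
The known cells in column 5 total 78, leaving 97 − 78 = 19 for the blank.
The known cells in row 4 total 108, leaving 97 − 108 = -11 for the blank.
The known cells in row 1 total 116, leaving 97 − 116 = -19 for the blank.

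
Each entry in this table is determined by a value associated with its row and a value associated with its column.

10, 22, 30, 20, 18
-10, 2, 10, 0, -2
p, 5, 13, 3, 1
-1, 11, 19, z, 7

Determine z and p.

The difference between any two rows is the same in every column — this is an addition table with the headers hidden.
Row 4 minus row 1 is 7 − 18 = -11, so its entry in column 4 is 20 + (-11) = 9.
Row 3 minus row 1 is 1 − 18 = -17, so its entry in column 1 is 10 + (-17) = -7.

z = 9, p = -7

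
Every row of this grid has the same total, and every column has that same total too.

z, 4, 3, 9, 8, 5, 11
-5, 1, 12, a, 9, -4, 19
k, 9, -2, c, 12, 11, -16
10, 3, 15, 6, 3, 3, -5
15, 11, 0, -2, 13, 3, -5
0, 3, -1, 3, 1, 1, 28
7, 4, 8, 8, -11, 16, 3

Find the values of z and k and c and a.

z = -5, k = 13, c = 8, a = 3

Rows 4 and 5 both sum to 35, so that's the common total.
Row 2: -5 + 1 + 12 + 9 − 4 + 19 = 32, so its missing entry is 35 − 32 = 3.
Column 4: 9 + 3 + 6 − 2 + 3 + 8 = 27, so its missing entry is 35 − 27 = 8.
Row 3: 9 − 2 + 8 + 12 + 11 − 16 = 22, so its missing entry is 35 − 22 = 13.
Row 1: 4 + 3 + 9 + 8 + 5 + 11 = 40, so its missing entry is 35 − 40 = -5.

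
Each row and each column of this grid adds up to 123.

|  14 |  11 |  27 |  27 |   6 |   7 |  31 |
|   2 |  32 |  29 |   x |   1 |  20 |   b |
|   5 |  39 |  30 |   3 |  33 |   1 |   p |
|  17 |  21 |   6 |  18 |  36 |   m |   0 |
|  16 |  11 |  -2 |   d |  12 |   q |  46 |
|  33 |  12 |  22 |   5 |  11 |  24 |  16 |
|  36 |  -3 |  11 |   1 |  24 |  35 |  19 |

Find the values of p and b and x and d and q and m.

Row 3 has 5 + 39 + 30 + 3 + 33 + 1 = 111; the blank must be 123 − 111 = 12.
Column 7 has 31 + 12 + 0 + 46 + 16 + 19 = 124; the blank must be 123 − 124 = -1.
Row 2 has 2 + 32 + 29 + 1 + 20 − 1 = 83; the blank must be 123 − 83 = 40.
Column 4 has 27 + 40 + 3 + 18 + 5 + 1 = 94; the blank must be 123 − 94 = 29.
Row 5 has 16 + 11 − 2 + 29 + 12 + 46 = 112; the blank must be 123 − 112 = 11.
Row 4 has 17 + 21 + 6 + 18 + 36 + 0 = 98; the blank must be 123 − 98 = 25.

p = 12, b = -1, x = 40, d = 29, q = 11, m = 25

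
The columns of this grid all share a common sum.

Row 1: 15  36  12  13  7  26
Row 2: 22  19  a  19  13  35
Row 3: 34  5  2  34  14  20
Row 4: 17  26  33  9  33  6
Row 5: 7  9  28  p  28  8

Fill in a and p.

The complete columns each total 95.
Column 3 is missing 95 − 75 = 20 (since 12 + 2 + 33 + 28 = 75).
Column 4 is missing 95 − 75 = 20 (since 13 + 19 + 34 + 9 = 75).

a = 20, p = 20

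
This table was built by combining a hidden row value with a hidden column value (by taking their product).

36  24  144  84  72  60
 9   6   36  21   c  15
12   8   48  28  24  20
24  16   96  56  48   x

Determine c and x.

Each row is a constant multiple of every other row — this is a multiplication table with the headers hidden.
Row 2 is 9/36 = 1/4 times row 1, so its entry in column 5 is 72 × 1/4 = 18.
Row 4 is 24/36 = 2/3 times row 1, so its entry in column 6 is 60 × 2/3 = 40.

c = 18, x = 40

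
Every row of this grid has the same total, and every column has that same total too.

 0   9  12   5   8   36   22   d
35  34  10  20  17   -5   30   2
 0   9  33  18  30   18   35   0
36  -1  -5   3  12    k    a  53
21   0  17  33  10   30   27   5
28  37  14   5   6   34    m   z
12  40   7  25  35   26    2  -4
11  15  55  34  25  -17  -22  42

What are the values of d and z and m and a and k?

d = 51, z = -6, m = 25, a = 24, k = 21

Rows 2 and 3 both sum to 143, so that's the common total.
Row 1 has 0 + 9 + 12 + 5 + 8 + 36 + 22 = 92; the blank must be 143 − 92 = 51.
Column 8 has 51 + 2 + 0 + 53 + 5 − 4 + 42 = 149; the blank must be 143 − 149 = -6.
Row 6 has 28 + 37 + 14 + 5 + 6 + 34 − 6 = 118; the blank must be 143 − 118 = 25.
Column 7 has 22 + 30 + 35 + 27 + 25 + 2 − 22 = 119; the blank must be 143 − 119 = 24.
Row 4 has 36 − 1 − 5 + 3 + 12 + 24 + 53 = 122; the blank must be 143 − 122 = 21.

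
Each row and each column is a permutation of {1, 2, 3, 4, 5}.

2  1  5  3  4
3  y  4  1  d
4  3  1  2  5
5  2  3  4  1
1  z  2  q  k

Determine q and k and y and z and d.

q = 5, k = 3, y = 5, z = 4, d = 2

Cell (5,4): column 4 already has {1, 2, 3, 4} → 5.
Cell (5,5): row 5 is missing {3, 4} and column 5 is missing {2, 3} → 3.
Cell (2,5): column 5 already has {1, 3, 4, 5} → 2.
Cell (2,2): row 2 already has {1, 2, 3, 4} → 5.
At (row 5, col 2): row 5 already has {1, 2, 3, 5}, so the value is 4.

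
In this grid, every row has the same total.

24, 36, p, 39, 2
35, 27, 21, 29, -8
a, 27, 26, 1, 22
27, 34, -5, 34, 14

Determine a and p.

a = 28, p = 3

Row 2 sums to 104 and so does row 4; that's the common total.
In row 3 the known cells total 76, leaving 104 − 76 = 28.
In row 1 the known cells total 101, leaving 104 − 101 = 3.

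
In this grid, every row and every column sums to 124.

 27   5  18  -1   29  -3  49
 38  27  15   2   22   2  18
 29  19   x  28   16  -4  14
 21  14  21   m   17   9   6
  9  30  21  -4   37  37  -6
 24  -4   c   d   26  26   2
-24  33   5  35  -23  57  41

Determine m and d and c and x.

Row 4: 21 + 14 + 21 + 17 + 9 + 6 = 88, so its missing entry is 124 − 88 = 36.
Column 4: -1 + 2 + 28 + 36 − 4 + 35 = 96, so its missing entry is 124 − 96 = 28.
Row 3: 29 + 19 + 28 + 16 − 4 + 14 = 102, so its missing entry is 124 − 102 = 22.
Row 6: 24 − 4 + 28 + 26 + 26 + 2 = 102, so its missing entry is 124 − 102 = 22.

m = 36, d = 28, c = 22, x = 22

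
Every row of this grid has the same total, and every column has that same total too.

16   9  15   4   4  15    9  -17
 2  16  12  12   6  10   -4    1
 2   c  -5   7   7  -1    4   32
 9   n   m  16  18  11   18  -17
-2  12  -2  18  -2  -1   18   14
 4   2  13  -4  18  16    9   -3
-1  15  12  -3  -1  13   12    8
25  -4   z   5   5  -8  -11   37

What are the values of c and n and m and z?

Rows 1 and 2 both sum to 55, so that's the common total.
Row 3: 2 − 5 + 7 + 7 − 1 + 4 + 32 = 46, so its missing entry is 55 − 46 = 9.
Column 2: 9 + 16 + 9 + 12 + 2 + 15 − 4 = 59, so its missing entry is 55 − 59 = -4.
Row 4: 9 − 4 + 16 + 18 + 11 + 18 − 17 = 51, so its missing entry is 55 − 51 = 4.
Row 8: 25 − 4 + 5 + 5 − 8 − 11 + 37 = 49, so its missing entry is 55 − 49 = 6.

c = 9, n = -4, m = 4, z = 6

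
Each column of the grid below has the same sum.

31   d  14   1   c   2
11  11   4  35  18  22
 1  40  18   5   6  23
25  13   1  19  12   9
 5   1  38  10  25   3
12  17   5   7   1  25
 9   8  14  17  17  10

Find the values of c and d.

The complete columns each total 94.
Column 5 is missing 94 − 79 = 15 (since 18 + 6 + 12 + 25 + 1 + 17 = 79).
Column 2 is missing 94 − 90 = 4 (since 11 + 40 + 13 + 1 + 17 + 8 = 90).

c = 15, d = 4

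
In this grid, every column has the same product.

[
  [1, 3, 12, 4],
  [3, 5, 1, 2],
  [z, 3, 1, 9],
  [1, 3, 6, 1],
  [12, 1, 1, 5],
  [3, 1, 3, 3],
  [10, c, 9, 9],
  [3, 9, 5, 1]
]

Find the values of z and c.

Columns 3 and 4 each multiply to 9720, so every column has product 9720.
Column 1: 1×3×1×12×3×10×3 = 3240, so the missing entry is 9720 ÷ 3240 = 3.
Column 2: 3×5×3×3×1×1×9 = 1215, so the missing entry is 9720 ÷ 1215 = 8.

z = 3, c = 8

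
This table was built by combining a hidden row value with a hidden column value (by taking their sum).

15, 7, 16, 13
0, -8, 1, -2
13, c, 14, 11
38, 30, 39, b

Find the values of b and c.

The difference between any two rows is the same in every column — this is an addition table with the headers hidden.
Row 4 minus row 1 is 39 − 16 = 23, so its entry in column 4 is 13 + 23 = 36.
Row 3 minus row 1 is 14 − 16 = -2, so its entry in column 2 is 7 + (-2) = 5.

b = 36, c = 5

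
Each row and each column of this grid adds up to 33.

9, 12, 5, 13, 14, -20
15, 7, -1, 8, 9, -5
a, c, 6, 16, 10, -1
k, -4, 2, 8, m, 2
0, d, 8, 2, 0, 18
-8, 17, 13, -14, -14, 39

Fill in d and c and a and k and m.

Column 5: 14 + 9 + 10 + 0 − 14 = 19, so its missing entry is 33 − 19 = 14.
Row 4: -4 + 2 + 8 + 14 + 2 = 22, so its missing entry is 33 − 22 = 11.
Column 1: 9 + 15 + 11 + 0 − 8 = 27, so its missing entry is 33 − 27 = 6.
Row 3: 6 + 6 + 16 + 10 − 1 = 37, so its missing entry is 33 − 37 = -4.
Row 5: 0 + 8 + 2 + 0 + 18 = 28, so its missing entry is 33 − 28 = 5.

d = 5, c = -4, a = 6, k = 11, m = 14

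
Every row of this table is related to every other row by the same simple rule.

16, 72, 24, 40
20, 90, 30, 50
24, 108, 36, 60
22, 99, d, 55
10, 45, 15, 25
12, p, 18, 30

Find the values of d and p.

Each row is a constant multiple of every other row — this is a multiplication table with the headers hidden.
Row 4 is 55/40 = 11/8 times row 1, so its entry in column 3 is 24 × 11/8 = 33.
Row 6 is 30/40 = 3/4 times row 1, so its entry in column 2 is 72 × 3/4 = 54.

d = 33, p = 54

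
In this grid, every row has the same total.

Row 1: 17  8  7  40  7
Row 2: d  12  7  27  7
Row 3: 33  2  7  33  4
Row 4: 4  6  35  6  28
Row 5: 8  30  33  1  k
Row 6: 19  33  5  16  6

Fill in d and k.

d = 26, k = 7

Rows 3 and 6 both add up to 79, so every row sums to 79.
Row 2: 12 + 7 + 27 + 7 = 53, so the missing entry is 79 − 53 = 26.
Row 5: 8 + 30 + 33 + 1 = 72, so the missing entry is 79 − 72 = 7.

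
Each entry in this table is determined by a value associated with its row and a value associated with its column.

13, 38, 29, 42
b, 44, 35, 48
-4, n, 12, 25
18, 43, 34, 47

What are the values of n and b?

The difference between any two rows is the same in every column — this is an addition table with the headers hidden.
Row 3 minus row 1 is 12 − 29 = -17, so its entry in column 2 is 38 + (-17) = 21.
Row 2 minus row 1 is 35 − 29 = 6, so its entry in column 1 is 13 + 6 = 19.

n = 21, b = 19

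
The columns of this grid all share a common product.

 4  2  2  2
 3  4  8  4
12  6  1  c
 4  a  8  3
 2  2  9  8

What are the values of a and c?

Columns 1 and 3 each multiply to 1152, so every column has product 1152.
Column 2: 2×4×6×2 = 96, so the missing entry is 1152 ÷ 96 = 12.
Column 4: 2×4×3×8 = 192, so the missing entry is 1152 ÷ 192 = 6.

a = 12, c = 6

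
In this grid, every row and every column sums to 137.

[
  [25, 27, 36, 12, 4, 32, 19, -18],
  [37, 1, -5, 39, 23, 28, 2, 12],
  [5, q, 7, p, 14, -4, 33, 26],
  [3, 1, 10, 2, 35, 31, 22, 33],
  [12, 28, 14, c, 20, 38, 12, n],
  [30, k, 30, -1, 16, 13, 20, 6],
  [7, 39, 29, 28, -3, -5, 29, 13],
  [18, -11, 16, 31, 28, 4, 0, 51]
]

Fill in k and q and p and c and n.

k = 23, q = 29, p = 27, c = -1, n = 14

Row 6: 30 + 30 − 1 + 16 + 13 + 20 + 6 = 114, so its missing entry is 137 − 114 = 23.
Column 2: 27 + 1 + 1 + 28 + 23 + 39 − 11 = 108, so its missing entry is 137 − 108 = 29.
Row 3: 5 + 29 + 7 + 14 − 4 + 33 + 26 = 110, so its missing entry is 137 − 110 = 27.
Column 4: 12 + 39 + 27 + 2 − 1 + 28 + 31 = 138, so its missing entry is 137 − 138 = -1.
Row 5: 12 + 28 + 14 − 1 + 20 + 38 + 12 = 123, so its missing entry is 137 − 123 = 14.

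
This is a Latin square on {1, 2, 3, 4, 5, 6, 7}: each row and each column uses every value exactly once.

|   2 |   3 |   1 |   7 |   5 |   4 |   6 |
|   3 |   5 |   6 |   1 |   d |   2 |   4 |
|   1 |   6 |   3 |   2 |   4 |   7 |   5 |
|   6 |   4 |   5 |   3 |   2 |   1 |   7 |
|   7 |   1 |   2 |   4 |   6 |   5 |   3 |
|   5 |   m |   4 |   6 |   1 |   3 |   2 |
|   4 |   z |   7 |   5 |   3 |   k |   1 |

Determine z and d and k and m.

z = 2, d = 7, k = 6, m = 7

At (row 7, col 6): column 6 already has {1, 2, 3, 4, 5, 7}, so the value is 6.
Cell (7,2): row 7 already has {1, 3, 4, 5, 6, 7} → 2.
For row 6, column 2: row 6 already has {1, 2, 3, 4, 5, 6}; that leaves 7.
For row 2, column 5: row 2 already has {1, 2, 3, 4, 5, 6}; that leaves 7.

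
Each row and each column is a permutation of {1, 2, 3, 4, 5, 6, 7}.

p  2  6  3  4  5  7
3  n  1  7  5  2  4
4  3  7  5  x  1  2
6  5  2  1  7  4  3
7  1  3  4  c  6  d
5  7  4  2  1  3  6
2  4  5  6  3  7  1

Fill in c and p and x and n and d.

c = 2, p = 1, x = 6, n = 6, d = 5

Cell (3,5): row 3 already has {1, 2, 3, 4, 5, 7} → 6.
Cell (5,5): column 5 already has {1, 3, 4, 5, 6, 7} → 2.
At (row 1, col 1): row 1 already has {2, 3, 4, 5, 6, 7}, so the value is 1.
Cell (2,2): row 2 already has {1, 2, 3, 4, 5, 7} → 6.
For row 5, column 7: row 5 already has {1, 2, 3, 4, 6, 7}; that leaves 5.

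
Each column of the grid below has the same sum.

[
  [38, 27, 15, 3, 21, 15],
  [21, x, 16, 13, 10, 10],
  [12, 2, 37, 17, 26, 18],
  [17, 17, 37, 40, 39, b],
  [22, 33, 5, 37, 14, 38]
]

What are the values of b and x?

b = 29, x = 31

Columns 1 and 5 both add up to 110, so every column sums to 110.
Column 6: 15 + 10 + 18 + 38 = 81, so the missing entry is 110 − 81 = 29.
Column 2: 27 + 2 + 17 + 33 = 79, so the missing entry is 110 − 79 = 31.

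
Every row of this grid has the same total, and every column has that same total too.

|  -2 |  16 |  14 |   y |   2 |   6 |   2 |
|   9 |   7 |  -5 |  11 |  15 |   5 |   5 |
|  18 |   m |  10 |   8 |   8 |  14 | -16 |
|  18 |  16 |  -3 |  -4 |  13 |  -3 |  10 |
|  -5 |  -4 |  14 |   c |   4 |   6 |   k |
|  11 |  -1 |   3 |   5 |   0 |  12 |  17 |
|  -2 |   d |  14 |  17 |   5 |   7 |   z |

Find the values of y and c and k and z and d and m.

y = 9, c = 1, k = 31, z = -2, d = 8, m = 5

Rows 2 and 4 both sum to 47, so that's the common total.
Row 3: 18 + 10 + 8 + 8 + 14 − 16 = 42, so its missing entry is 47 − 42 = 5.
Column 2: 16 + 7 + 5 + 16 − 4 − 1 = 39, so its missing entry is 47 − 39 = 8.
Row 1: -2 + 16 + 14 + 2 + 6 + 2 = 38, so its missing entry is 47 − 38 = 9.
Column 4: 9 + 11 + 8 − 4 + 5 + 17 = 46, so its missing entry is 47 − 46 = 1.
Row 5: -5 − 4 + 14 + 1 + 4 + 6 = 16, so its missing entry is 47 − 16 = 31.
Row 7: -2 + 8 + 14 + 17 + 5 + 7 = 49, so its missing entry is 47 − 49 = -2.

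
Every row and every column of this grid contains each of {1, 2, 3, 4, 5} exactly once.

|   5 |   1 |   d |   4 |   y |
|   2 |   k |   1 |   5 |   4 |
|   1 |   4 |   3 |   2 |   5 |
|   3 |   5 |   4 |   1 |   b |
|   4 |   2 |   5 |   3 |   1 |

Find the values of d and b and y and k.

d = 2, b = 2, y = 3, k = 3

For row 2, column 2: row 2 already has {1, 2, 4, 5}; that leaves 3.
Cell (4,5): row 4 already has {1, 3, 4, 5} → 2.
For row 1, column 5: column 5 already has {1, 2, 4, 5}; that leaves 3.
At (row 1, col 3): row 1 already has {1, 3, 4, 5}, so the value is 2.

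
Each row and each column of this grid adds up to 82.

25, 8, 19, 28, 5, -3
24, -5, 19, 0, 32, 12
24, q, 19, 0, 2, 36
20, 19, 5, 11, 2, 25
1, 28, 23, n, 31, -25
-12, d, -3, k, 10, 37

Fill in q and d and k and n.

Row 3: 24 + 19 + 0 + 2 + 36 = 81, so its missing entry is 82 − 81 = 1.
Column 2: 8 − 5 + 1 + 19 + 28 = 51, so its missing entry is 82 − 51 = 31.
Row 6: -12 + 31 − 3 + 10 + 37 = 63, so its missing entry is 82 − 63 = 19.
Row 5: 1 + 28 + 23 + 31 − 25 = 58, so its missing entry is 82 − 58 = 24.

q = 1, d = 31, k = 19, n = 24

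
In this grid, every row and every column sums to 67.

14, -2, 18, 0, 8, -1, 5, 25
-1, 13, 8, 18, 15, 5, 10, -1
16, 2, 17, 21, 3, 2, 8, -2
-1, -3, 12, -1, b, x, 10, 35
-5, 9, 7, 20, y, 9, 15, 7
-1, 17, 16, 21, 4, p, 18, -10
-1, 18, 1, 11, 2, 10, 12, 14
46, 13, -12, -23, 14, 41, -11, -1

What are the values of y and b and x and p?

y = 5, b = 16, x = -1, p = 2

The known cells in row 5 total 62, leaving 67 − 62 = 5 for the blank.
The known cells in row 6 total 65, leaving 67 − 65 = 2 for the blank.
The known cells in column 5 total 51, leaving 67 − 51 = 16 for the blank.
The known cells in row 4 total 68, leaving 67 − 68 = -1 for the blank.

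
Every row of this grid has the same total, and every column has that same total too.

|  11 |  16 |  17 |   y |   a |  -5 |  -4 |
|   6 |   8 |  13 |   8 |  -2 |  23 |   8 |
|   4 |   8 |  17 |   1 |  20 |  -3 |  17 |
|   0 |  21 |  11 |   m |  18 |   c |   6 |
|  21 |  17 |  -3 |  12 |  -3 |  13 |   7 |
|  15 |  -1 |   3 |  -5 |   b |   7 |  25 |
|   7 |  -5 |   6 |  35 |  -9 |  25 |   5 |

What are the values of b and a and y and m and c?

Rows 2 and 3 both sum to 64, so that's the common total.
Row 6 has 15 − 1 + 3 − 5 + 7 + 25 = 44; the blank must be 64 − 44 = 20.
Column 5 has -2 + 20 + 18 − 3 + 20 − 9 = 44; the blank must be 64 − 44 = 20.
Row 1 has 11 + 16 + 17 + 20 − 5 − 4 = 55; the blank must be 64 − 55 = 9.
Column 4 has 9 + 8 + 1 + 12 − 5 + 35 = 60; the blank must be 64 − 60 = 4.
Row 4 has 0 + 21 + 11 + 4 + 18 + 6 = 60; the blank must be 64 − 60 = 4.

b = 20, a = 20, y = 9, m = 4, c = 4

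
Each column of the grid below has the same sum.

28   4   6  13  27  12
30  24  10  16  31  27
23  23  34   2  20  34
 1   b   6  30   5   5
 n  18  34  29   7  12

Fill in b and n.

The complete columns each total 90.
Column 2 is missing 90 − 69 = 21 (since 4 + 24 + 23 + 18 = 69).
Column 1 is missing 90 − 82 = 8 (since 28 + 30 + 23 + 1 = 82).

b = 21, n = 8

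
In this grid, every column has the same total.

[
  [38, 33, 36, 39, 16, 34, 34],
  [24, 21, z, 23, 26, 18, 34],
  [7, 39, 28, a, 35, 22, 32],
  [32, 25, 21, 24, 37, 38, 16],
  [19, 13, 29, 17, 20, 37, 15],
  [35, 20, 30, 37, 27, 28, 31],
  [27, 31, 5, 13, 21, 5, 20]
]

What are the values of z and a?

z = 33, a = 29

Columns 1 and 7 both add up to 182, so every column sums to 182.
Column 3: 36 + 28 + 21 + 29 + 30 + 5 = 149, so the missing entry is 182 − 149 = 33.
Column 4: 39 + 23 + 24 + 17 + 37 + 13 = 153, so the missing entry is 182 − 153 = 29.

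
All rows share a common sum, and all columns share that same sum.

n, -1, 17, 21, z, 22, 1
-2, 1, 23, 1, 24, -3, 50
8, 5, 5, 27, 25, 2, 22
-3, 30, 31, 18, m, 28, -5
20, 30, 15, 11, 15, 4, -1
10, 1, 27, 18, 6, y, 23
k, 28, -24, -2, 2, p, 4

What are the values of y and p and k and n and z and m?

Rows 2 and 3 both sum to 94, so that's the common total.
Row 6 has 10 + 1 + 27 + 18 + 6 + 23 = 85; the blank must be 94 − 85 = 9.
Row 4 has -3 + 30 + 31 + 18 + 28 − 5 = 99; the blank must be 94 − 99 = -5.
Column 5 has 24 + 25 − 5 + 15 + 6 + 2 = 67; the blank must be 94 − 67 = 27.
Column 6 has 22 − 3 + 2 + 28 + 4 + 9 = 62; the blank must be 94 − 62 = 32.
Row 1 has -1 + 17 + 21 + 27 + 22 + 1 = 87; the blank must be 94 − 87 = 7.
Row 7 has 28 − 24 − 2 + 2 + 32 + 4 = 40; the blank must be 94 − 40 = 54.

y = 9, p = 32, k = 54, n = 7, z = 27, m = -5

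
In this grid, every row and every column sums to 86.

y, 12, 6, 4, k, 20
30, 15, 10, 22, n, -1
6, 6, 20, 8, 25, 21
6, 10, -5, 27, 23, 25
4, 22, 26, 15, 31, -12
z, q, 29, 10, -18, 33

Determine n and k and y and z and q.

Column 2: 12 + 15 + 6 + 10 + 22 = 65, so its missing entry is 86 − 65 = 21.
Row 2: 30 + 15 + 10 + 22 − 1 = 76, so its missing entry is 86 − 76 = 10.
Column 5: 10 + 25 + 23 + 31 − 18 = 71, so its missing entry is 86 − 71 = 15.
Row 1: 12 + 6 + 4 + 15 + 20 = 57, so its missing entry is 86 − 57 = 29.
Row 6: 21 + 29 + 10 − 18 + 33 = 75, so its missing entry is 86 − 75 = 11.

n = 10, k = 15, y = 29, z = 11, q = 21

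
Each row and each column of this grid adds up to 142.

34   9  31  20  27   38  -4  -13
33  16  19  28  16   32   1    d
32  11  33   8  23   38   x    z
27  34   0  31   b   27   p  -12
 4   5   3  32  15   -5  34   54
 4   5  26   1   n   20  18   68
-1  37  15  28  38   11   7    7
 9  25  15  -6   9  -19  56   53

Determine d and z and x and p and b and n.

The known cells in row 6 total 142, leaving 142 − 142 = 0 for the blank.
The known cells in column 5 total 128, leaving 142 − 128 = 14 for the blank.
The known cells in row 2 total 145, leaving 142 − 145 = -3 for the blank.
The known cells in column 8 total 154, leaving 142 − 154 = -12 for the blank.
The known cells in row 3 total 133, leaving 142 − 133 = 9 for the blank.
The known cells in row 4 total 121, leaving 142 − 121 = 21 for the blank.

d = -3, z = -12, x = 9, p = 21, b = 14, n = 0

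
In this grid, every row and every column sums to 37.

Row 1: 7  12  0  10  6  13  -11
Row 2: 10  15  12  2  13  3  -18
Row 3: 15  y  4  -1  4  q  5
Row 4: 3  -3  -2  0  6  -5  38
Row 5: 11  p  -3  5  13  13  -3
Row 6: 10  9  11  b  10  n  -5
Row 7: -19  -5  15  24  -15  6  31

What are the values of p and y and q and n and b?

The known cells in column 4 total 40, leaving 37 − 40 = -3 for the blank.
The known cells in row 6 total 32, leaving 37 − 32 = 5 for the blank.
The known cells in column 6 total 35, leaving 37 − 35 = 2 for the blank.
The known cells in row 3 total 29, leaving 37 − 29 = 8 for the blank.
The known cells in row 5 total 36, leaving 37 − 36 = 1 for the blank.

p = 1, y = 8, q = 2, n = 5, b = -3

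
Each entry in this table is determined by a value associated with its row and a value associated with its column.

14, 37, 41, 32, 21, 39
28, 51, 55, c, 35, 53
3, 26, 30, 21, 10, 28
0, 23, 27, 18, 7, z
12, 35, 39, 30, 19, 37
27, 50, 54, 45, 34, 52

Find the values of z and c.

z = 25, c = 46

The difference between any two rows is the same in every column — this is an addition table with the headers hidden.
Row 4 minus row 1 is 7 − 21 = -14, so its entry in column 6 is 39 + (-14) = 25.
Row 2 minus row 1 is 35 − 21 = 14, so its entry in column 4 is 32 + 14 = 46.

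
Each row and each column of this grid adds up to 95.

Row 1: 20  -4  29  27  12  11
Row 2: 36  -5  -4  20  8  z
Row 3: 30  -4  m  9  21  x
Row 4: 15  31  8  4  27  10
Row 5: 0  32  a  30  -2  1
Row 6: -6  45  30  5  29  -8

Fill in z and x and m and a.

Row 5: 0 + 32 + 30 − 2 + 1 = 61, so its missing entry is 95 − 61 = 34.
Column 3: 29 − 4 + 8 + 34 + 30 = 97, so its missing entry is 95 − 97 = -2.
Row 3: 30 − 4 − 2 + 9 + 21 = 54, so its missing entry is 95 − 54 = 41.
Row 2: 36 − 5 − 4 + 20 + 8 = 55, so its missing entry is 95 − 55 = 40.

z = 40, x = 41, m = -2, a = 34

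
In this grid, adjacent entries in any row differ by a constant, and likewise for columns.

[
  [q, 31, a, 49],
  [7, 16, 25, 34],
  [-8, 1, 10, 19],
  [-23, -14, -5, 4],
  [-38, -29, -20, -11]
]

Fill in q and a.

Along each row the entries change by 9 per step; down each column they change by -15.
Row 1: from 31 at column 2, stepping by 9 to column 1 gives 22.
Row 1: from 31 at column 2, stepping by 9 to column 3 gives 40.

q = 22, a = 40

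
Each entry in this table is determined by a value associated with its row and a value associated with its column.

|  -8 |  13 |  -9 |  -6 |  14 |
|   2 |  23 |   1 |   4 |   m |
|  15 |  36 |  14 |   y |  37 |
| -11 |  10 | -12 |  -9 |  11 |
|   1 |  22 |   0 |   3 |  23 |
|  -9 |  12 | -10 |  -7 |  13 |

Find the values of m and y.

m = 24, y = 17

The difference between any two rows is the same in every column — this is an addition table with the headers hidden.
Row 2 minus row 1 is 1 − (-9) = 10, so its entry in column 5 is 14 + 10 = 24.
Row 3 minus row 1 is 14 − (-9) = 23, so its entry in column 4 is -6 + 23 = 17.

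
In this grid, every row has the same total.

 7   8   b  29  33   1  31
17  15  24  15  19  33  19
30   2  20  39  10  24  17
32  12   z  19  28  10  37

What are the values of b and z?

The complete rows each total 142.
Row 1 is missing 142 − 109 = 33 (since 7 + 8 + 29 + 33 + 1 + 31 = 109).
Row 4 is missing 142 − 138 = 4 (since 32 + 12 + 19 + 28 + 10 + 37 = 138).

b = 33, z = 4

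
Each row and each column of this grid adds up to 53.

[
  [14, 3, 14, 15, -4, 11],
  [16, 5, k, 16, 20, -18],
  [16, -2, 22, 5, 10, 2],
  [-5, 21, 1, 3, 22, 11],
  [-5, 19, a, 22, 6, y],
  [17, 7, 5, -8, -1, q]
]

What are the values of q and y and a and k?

q = 33, y = 14, a = -3, k = 14

The known cells in row 2 total 39, leaving 53 − 39 = 14 for the blank.
The known cells in row 6 total 20, leaving 53 − 20 = 33 for the blank.
The known cells in column 6 total 39, leaving 53 − 39 = 14 for the blank.
The known cells in row 5 total 56, leaving 53 − 56 = -3 for the blank.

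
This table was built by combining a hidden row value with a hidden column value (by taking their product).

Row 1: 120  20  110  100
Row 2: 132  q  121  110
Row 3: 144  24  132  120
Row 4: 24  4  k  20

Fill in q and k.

Each row is a constant multiple of every other row — this is a multiplication table with the headers hidden.
Row 2 is 132/120 = 11/10 times row 1, so its entry in column 2 is 20 × 11/10 = 22.
Row 4 is 24/120 = 1/5 times row 1, so its entry in column 3 is 110 × 1/5 = 22.

q = 22, k = 22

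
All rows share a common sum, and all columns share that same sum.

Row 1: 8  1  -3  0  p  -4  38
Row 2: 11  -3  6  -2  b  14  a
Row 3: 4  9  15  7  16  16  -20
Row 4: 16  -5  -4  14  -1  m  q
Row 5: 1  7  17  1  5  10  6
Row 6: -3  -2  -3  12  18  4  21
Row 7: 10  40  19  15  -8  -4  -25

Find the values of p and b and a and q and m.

Rows 3 and 5 both sum to 47, so that's the common total.
The known cells in row 1 total 40, leaving 47 − 40 = 7 for the blank.
The known cells in column 5 total 37, leaving 47 − 37 = 10 for the blank.
The known cells in row 2 total 36, leaving 47 − 36 = 11 for the blank.
The known cells in column 7 total 31, leaving 47 − 31 = 16 for the blank.
The known cells in row 4 total 36, leaving 47 − 36 = 11 for the blank.

p = 7, b = 10, a = 11, q = 16, m = 11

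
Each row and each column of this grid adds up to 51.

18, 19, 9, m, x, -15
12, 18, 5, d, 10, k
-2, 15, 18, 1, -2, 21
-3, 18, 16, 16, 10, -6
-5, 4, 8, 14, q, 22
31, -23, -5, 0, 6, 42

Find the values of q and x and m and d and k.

q = 8, x = 19, m = 1, d = 19, k = -13

Row 5: -5 + 4 + 8 + 14 + 22 = 43, so its missing entry is 51 − 43 = 8.
Column 5: 10 − 2 + 10 + 8 + 6 = 32, so its missing entry is 51 − 32 = 19.
Column 6: -15 + 21 − 6 + 22 + 42 = 64, so its missing entry is 51 − 64 = -13.
Row 1: 18 + 19 + 9 + 19 − 15 = 50, so its missing entry is 51 − 50 = 1.
Row 2: 12 + 18 + 5 + 10 − 13 = 32, so its missing entry is 51 − 32 = 19.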